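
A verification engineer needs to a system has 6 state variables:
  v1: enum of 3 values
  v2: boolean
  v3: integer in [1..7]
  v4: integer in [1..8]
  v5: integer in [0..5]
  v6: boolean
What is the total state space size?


State space = product of domain sizes of all variables.
Domain sizes:
  v1 (enum of 3 values): 3
  v2 (boolean): 2
  v3 (integer in [1..7]): 7
  v4 (integer in [1..8]): 8
  v5 (integer in [0..5]): 6
  v6 (boolean): 2
Product = 3 * 2 * 7 * 8 * 6 * 2 = 4032

4032


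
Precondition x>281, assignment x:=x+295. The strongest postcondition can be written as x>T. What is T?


Formula: sp(P, x:=E) = exists old_x. (x = E[old_x/x]) AND P[old_x/x] (old_x is the value of x before the assignment; eliminate old_x by solving x = E[old_x/x] for old_x)
Step 1: Precondition P: x>281, i.e. old_x > 281
Step 2: Assignment gives x = old_x + 295, so old_x = x - 295
Step 3: Substitute into P: x - 295 > 281
Step 4: Simplify: x > 281+295 = 576

576


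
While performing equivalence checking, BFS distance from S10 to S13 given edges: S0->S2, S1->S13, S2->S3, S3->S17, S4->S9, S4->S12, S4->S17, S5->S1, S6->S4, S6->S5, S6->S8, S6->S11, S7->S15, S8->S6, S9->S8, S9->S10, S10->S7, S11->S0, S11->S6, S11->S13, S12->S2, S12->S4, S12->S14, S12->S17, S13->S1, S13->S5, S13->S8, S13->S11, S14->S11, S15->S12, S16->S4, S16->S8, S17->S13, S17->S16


BFS layer-by-layer from S10:
  dist 0: {S10}
  dist 1: {S7}
  dist 2: {S15}
  dist 3: {S12}
  dist 4: {S2, S4, S14, S17}
  dist 5: {S3, S9, S11, S13, S16}
  -> S13 reached at distance 5
Shortest path length = 5

5


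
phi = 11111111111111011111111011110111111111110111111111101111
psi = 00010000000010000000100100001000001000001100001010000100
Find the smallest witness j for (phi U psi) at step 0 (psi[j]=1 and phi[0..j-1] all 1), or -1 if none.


(phi U psi) at 0: need smallest j with psi[j]=1 and phi[i]=1 for all i in [0,j).
Scan from step 0:
  step 0: phi=1, psi=0 -> continue
  step 1: phi=1, psi=0 -> continue
  step 2: phi=1, psi=0 -> continue
  step 3: psi=1 and phi held for [0,3) -> witness found
Witness step = 3

3


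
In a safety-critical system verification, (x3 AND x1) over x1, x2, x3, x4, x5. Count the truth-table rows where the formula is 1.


Formula: (x3 AND x1) over 5 vars (32 rows)
Evaluate each row (x1, x2, x3, x4, x5 as bits, MSB first):
  row 0 [00000]: (0 AND 0) -> 0
  row 1 [00001]: (0 AND 0) -> 0
  row 2 [00010]: (0 AND 0) -> 0
  row 3 [00011]: (0 AND 0) -> 0
  row 4 [00100]: (1 AND 0) -> 0
  row 5 [00101]: (1 AND 0) -> 0
  row 6 [00110]: (1 AND 0) -> 0
  row 7 [00111]: (1 AND 0) -> 0
  row 8 [01000]: (0 AND 0) -> 0
  row 9 [01001]: (0 AND 0) -> 0
  row 10 [01010]: (0 AND 0) -> 0
  row 11 [01011]: (0 AND 0) -> 0
  row 12 [01100]: (1 AND 0) -> 0
  row 13 [01101]: (1 AND 0) -> 0
  row 14 [01110]: (1 AND 0) -> 0
  row 15 [01111]: (1 AND 0) -> 0
  row 16 [10000]: (0 AND 1) -> 0
  row 17 [10001]: (0 AND 1) -> 0
  row 18 [10010]: (0 AND 1) -> 0
  row 19 [10011]: (0 AND 1) -> 0
  row 20 [10100]: (1 AND 1) -> 1
  row 21 [10101]: (1 AND 1) -> 1
  row 22 [10110]: (1 AND 1) -> 1
  row 23 [10111]: (1 AND 1) -> 1
  row 24 [11000]: (0 AND 1) -> 0
  row 25 [11001]: (0 AND 1) -> 0
  row 26 [11010]: (0 AND 1) -> 0
  row 27 [11011]: (0 AND 1) -> 0
  row 28 [11100]: (1 AND 1) -> 1
  row 29 [11101]: (1 AND 1) -> 1
  row 30 [11110]: (1 AND 1) -> 1
  row 31 [11111]: (1 AND 1) -> 1
Full result column, 8 rows per line (x1,x2 fixed per line; x3,x4,x5 runs 000..111 left to right):
  rows 0-7 [x1,x2=00]: 00000000  (ones: 0)
  rows 8-15 [x1,x2=01]: 00000000  (ones: 0)
  rows 16-23 [x1,x2=10]: 00001111  (ones: 4)
  rows 24-31 [x1,x2=11]: 00001111  (ones: 4)
Count of 1-rows = 0+0+4+4 = 8

8


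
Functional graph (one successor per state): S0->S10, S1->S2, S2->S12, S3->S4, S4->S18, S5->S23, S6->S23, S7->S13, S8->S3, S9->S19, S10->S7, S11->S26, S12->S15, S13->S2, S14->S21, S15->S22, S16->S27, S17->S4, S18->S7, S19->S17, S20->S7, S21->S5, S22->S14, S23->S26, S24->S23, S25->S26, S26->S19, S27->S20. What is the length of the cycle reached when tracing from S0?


Trace from S0 until a state repeats:
  S0 -> S10 -> S7 -> S13 -> S2 -> S12 -> S15 -> S22 -> S14 -> S21 -> S5 -> S23 -> S26 -> S19 -> S17 -> S4 -> S18 -> S7
S7 first seen at step 2, revisited at step 17.
Cycle length = 17 - 2 = 15

15


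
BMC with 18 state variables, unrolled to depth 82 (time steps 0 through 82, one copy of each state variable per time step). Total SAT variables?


BMC unrolls to depth k, creating one copy of each state var for steps 0..k.
Step count = 82 + 1 = 83 (steps 0 through 82)
Vars per step = 18
Total = 18 * 83 = 1494

1494


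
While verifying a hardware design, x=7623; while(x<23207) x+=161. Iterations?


Step 1: x goes from 7623 toward 23207 by 161; the body runs while x<23207, so iterations = ceil((bound-start)/step)
Step 2: Distance=15584
Step 3: ceil(15584/161)=97

97


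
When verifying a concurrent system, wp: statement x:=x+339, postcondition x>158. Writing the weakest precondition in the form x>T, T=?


Formula: wp(x:=E, P) = P[E/x] (substitute E for x in postcondition)
Step 1: Postcondition: x>158
Step 2: Substitute x+339 for x: x+339>158
Step 3: Solve for x: x > 158-339 = -181

-181


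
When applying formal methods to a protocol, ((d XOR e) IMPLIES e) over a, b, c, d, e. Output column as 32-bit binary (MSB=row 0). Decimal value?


Formula: ((d XOR e) IMPLIES e) over a, b, c, d, e (32 rows)
Evaluate each row (bits = a,b,c,d,e, MSB first):
  row 0 [00000]: ((0 XOR 0) IMPLIES 0) -> 1
  row 1 [00001]: ((0 XOR 1) IMPLIES 1) -> 1
  row 2 [00010]: ((1 XOR 0) IMPLIES 0) -> 0
  row 3 [00011]: ((1 XOR 1) IMPLIES 1) -> 1
  row 4 [00100]: ((0 XOR 0) IMPLIES 0) -> 1
  row 5 [00101]: ((0 XOR 1) IMPLIES 1) -> 1
  row 6 [00110]: ((1 XOR 0) IMPLIES 0) -> 0
  row 7 [00111]: ((1 XOR 1) IMPLIES 1) -> 1
  row 8 [01000]: ((0 XOR 0) IMPLIES 0) -> 1
  row 9 [01001]: ((0 XOR 1) IMPLIES 1) -> 1
  row 10 [01010]: ((1 XOR 0) IMPLIES 0) -> 0
  row 11 [01011]: ((1 XOR 1) IMPLIES 1) -> 1
  row 12 [01100]: ((0 XOR 0) IMPLIES 0) -> 1
  row 13 [01101]: ((0 XOR 1) IMPLIES 1) -> 1
  row 14 [01110]: ((1 XOR 0) IMPLIES 0) -> 0
  row 15 [01111]: ((1 XOR 1) IMPLIES 1) -> 1
  row 16 [10000]: ((0 XOR 0) IMPLIES 0) -> 1
  row 17 [10001]: ((0 XOR 1) IMPLIES 1) -> 1
  row 18 [10010]: ((1 XOR 0) IMPLIES 0) -> 0
  row 19 [10011]: ((1 XOR 1) IMPLIES 1) -> 1
  row 20 [10100]: ((0 XOR 0) IMPLIES 0) -> 1
  row 21 [10101]: ((0 XOR 1) IMPLIES 1) -> 1
  row 22 [10110]: ((1 XOR 0) IMPLIES 0) -> 0
  row 23 [10111]: ((1 XOR 1) IMPLIES 1) -> 1
  row 24 [11000]: ((0 XOR 0) IMPLIES 0) -> 1
  row 25 [11001]: ((0 XOR 1) IMPLIES 1) -> 1
  row 26 [11010]: ((1 XOR 0) IMPLIES 0) -> 0
  row 27 [11011]: ((1 XOR 1) IMPLIES 1) -> 1
  row 28 [11100]: ((0 XOR 0) IMPLIES 0) -> 1
  row 29 [11101]: ((0 XOR 1) IMPLIES 1) -> 1
  row 30 [11110]: ((1 XOR 0) IMPLIES 0) -> 0
  row 31 [11111]: ((1 XOR 1) IMPLIES 1) -> 1
Full result column, 4 rows per line (a,b,c fixed per line; d,e runs 00..11 left to right):
  rows 0-3 [a,b,c=000]: 1101  = hex D
  rows 4-7 [a,b,c=001]: 1101  = hex D
  rows 8-11 [a,b,c=010]: 1101  = hex D
  rows 12-15 [a,b,c=011]: 1101  = hex D
  rows 16-19 [a,b,c=100]: 1101  = hex D
  rows 20-23 [a,b,c=101]: 1101  = hex D
  rows 24-27 [a,b,c=110]: 1101  = hex D
  rows 28-31 [a,b,c=111]: 1101  = hex D
Output column (row 0 .. row 31) = 11011101110111011101110111011101
Output column grouped in 4s = 1101 1101 1101 1101 1101 1101 1101 1101 = 0xDDDDDDDD
Convert to decimal digit by digit (value = value*16 + digit):
  D -> 13
  13*16 + 13 (D) = 221
  221*16 + 13 (D) = 3549
  3549*16 + 13 (D) = 56797
  56797*16 + 13 (D) = 908765
  908765*16 + 13 (D) = 14540253
  14540253*16 + 13 (D) = 232644061
  232644061*16 + 13 (D) = 3722304989
Decimal = 3722304989

3722304989


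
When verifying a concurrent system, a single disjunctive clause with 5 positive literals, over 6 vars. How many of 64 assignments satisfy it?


Step 1: Total=2^6=64
Step 2: Unsat when all 5 false: 2^1=2
Step 3: Sat=64-2=62

62


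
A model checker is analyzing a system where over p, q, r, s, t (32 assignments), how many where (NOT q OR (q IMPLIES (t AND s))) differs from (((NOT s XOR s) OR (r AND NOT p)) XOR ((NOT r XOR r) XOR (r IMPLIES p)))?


F1 = (NOT q OR (q IMPLIES (t AND s)))
F2 = (((NOT s XOR s) OR (r AND NOT p)) XOR ((NOT r XOR r) XOR (r IMPLIES p)))
Evaluate both on each of 32 rows (bits = p,q,r,s,t):
  row 0 [00000]: F1=1 F2=1 -> 0
  row 1 [00001]: F1=1 F2=1 -> 0
  row 2 [00010]: F1=1 F2=1 -> 0
  row 3 [00011]: F1=1 F2=1 -> 0
  row 4 [00100]: F1=1 F2=0 (differ) -> 1
  row 5 [00101]: F1=1 F2=0 (differ) -> 1
  row 6 [00110]: F1=1 F2=0 (differ) -> 1
  row 7 [00111]: F1=1 F2=0 (differ) -> 1
  row 8 [01000]: F1=0 F2=1 (differ) -> 1
  row 9 [01001]: F1=0 F2=1 (differ) -> 1
  row 10 [01010]: F1=0 F2=1 (differ) -> 1
  row 11 [01011]: F1=1 F2=1 -> 0
  row 12 [01100]: F1=0 F2=0 -> 0
  row 13 [01101]: F1=0 F2=0 -> 0
  row 14 [01110]: F1=0 F2=0 -> 0
  row 15 [01111]: F1=1 F2=0 (differ) -> 1
  row 16 [10000]: F1=1 F2=1 -> 0
  row 17 [10001]: F1=1 F2=1 -> 0
  row 18 [10010]: F1=1 F2=1 -> 0
  row 19 [10011]: F1=1 F2=1 -> 0
  row 20 [10100]: F1=1 F2=1 -> 0
  row 21 [10101]: F1=1 F2=1 -> 0
  row 22 [10110]: F1=1 F2=1 -> 0
  row 23 [10111]: F1=1 F2=1 -> 0
  row 24 [11000]: F1=0 F2=1 (differ) -> 1
  row 25 [11001]: F1=0 F2=1 (differ) -> 1
  row 26 [11010]: F1=0 F2=1 (differ) -> 1
  row 27 [11011]: F1=1 F2=1 -> 0
  row 28 [11100]: F1=0 F2=1 (differ) -> 1
  row 29 [11101]: F1=0 F2=1 (differ) -> 1
  row 30 [11110]: F1=0 F2=1 (differ) -> 1
  row 31 [11111]: F1=1 F2=1 -> 0
Full result column, 8 rows per line (p,q fixed per line; r,s,t runs 000..111 left to right):
  rows 0-7 [p,q=00]: 00001111  (ones: 4)
  rows 8-15 [p,q=01]: 11100001  (ones: 4)
  rows 16-23 [p,q=10]: 00000000  (ones: 0)
  rows 24-31 [p,q=11]: 11101110  (ones: 6)
Disagreements = 4+4+0+6 = 14

14


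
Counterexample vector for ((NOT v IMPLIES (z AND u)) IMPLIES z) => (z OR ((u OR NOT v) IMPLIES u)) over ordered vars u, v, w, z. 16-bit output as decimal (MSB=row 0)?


F1 = ((NOT v IMPLIES (z AND u)) IMPLIES z)
F2 = (z OR ((u OR NOT v) IMPLIES u))
Counterexample to F1=>F2 is where F1=1 and F2=0.
Evaluate each row (bits = u,v,w,z, MSB first):
  row 0 [0000]: F1=1 F2=0 -> F1&~F2 -> 1
  row 1 [0001]: F1=1 F2=1 -> F1&~F2 -> 0
  row 2 [0010]: F1=1 F2=0 -> F1&~F2 -> 1
  row 3 [0011]: F1=1 F2=1 -> F1&~F2 -> 0
  row 4 [0100]: F1=0 F2=1 -> F1&~F2 -> 0
  row 5 [0101]: F1=1 F2=1 -> F1&~F2 -> 0
  row 6 [0110]: F1=0 F2=1 -> F1&~F2 -> 0
  row 7 [0111]: F1=1 F2=1 -> F1&~F2 -> 0
  row 8 [1000]: F1=1 F2=1 -> F1&~F2 -> 0
  row 9 [1001]: F1=1 F2=1 -> F1&~F2 -> 0
  row 10 [1010]: F1=1 F2=1 -> F1&~F2 -> 0
  row 11 [1011]: F1=1 F2=1 -> F1&~F2 -> 0
  row 12 [1100]: F1=0 F2=1 -> F1&~F2 -> 0
  row 13 [1101]: F1=1 F2=1 -> F1&~F2 -> 0
  row 14 [1110]: F1=0 F2=1 -> F1&~F2 -> 0
  row 15 [1111]: F1=1 F2=1 -> F1&~F2 -> 0
Full result column, 4 rows per line (u,v fixed per line; w,z runs 00..11 left to right):
  rows 0-3 [u,v=00]: 1010  = hex A
  rows 4-7 [u,v=01]: 0000  = hex 0
  rows 8-11 [u,v=10]: 0000  = hex 0
  rows 12-15 [u,v=11]: 0000  = hex 0
Counterexample vector (row 0 .. row 15) = 1010000000000000
Output column grouped in 4s = 1010 0000 0000 0000 = 0xA000
Convert to decimal digit by digit (value = value*16 + digit):
  A -> 10
  10*16 + 0 = 160
  160*16 + 0 = 2560
  2560*16 + 0 = 40960
Decimal = 40960

40960


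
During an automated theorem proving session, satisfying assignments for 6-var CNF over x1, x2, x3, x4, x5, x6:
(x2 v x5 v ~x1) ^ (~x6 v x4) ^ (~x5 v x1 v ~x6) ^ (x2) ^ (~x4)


CNF with 5 clauses over 6 vars (64 assignments).
An assignment satisfies CNF iff every clause has >=1 true literal.
Check each row (bits = x1,x2,x3,x4,x5,x6; clause T/F shown):
  row 0 [000000]: clauses=TTTFT -> 0
  row 1 [000001]: clauses=TFTFT -> 0
  row 2 [000010]: clauses=TTTFT -> 0
  row 3 [000011]: clauses=TFFFT -> 0
  row 4 [000100]: clauses=TTTFF -> 0
  (every remaining row is evaluated the same way; all 64 results are listed next)
Full result column, 8 rows per line (x1,x2,x3 fixed per line; x4,x5,x6 runs 000..111 left to right):
  rows 0-7 [x1,x2,x3=000]: 00000000  (ones: 0)
  rows 8-15 [x1,x2,x3=001]: 00000000  (ones: 0)
  rows 16-23 [x1,x2,x3=010]: 10100000  (ones: 2)
  rows 24-31 [x1,x2,x3=011]: 10100000  (ones: 2)
  rows 32-39 [x1,x2,x3=100]: 00000000  (ones: 0)
  rows 40-47 [x1,x2,x3=101]: 00000000  (ones: 0)
  rows 48-55 [x1,x2,x3=110]: 10100000  (ones: 2)
  rows 56-63 [x1,x2,x3=111]: 10100000  (ones: 2)
Satisfying assignments = 0+0+2+2+0+0+2+2 = 8

8


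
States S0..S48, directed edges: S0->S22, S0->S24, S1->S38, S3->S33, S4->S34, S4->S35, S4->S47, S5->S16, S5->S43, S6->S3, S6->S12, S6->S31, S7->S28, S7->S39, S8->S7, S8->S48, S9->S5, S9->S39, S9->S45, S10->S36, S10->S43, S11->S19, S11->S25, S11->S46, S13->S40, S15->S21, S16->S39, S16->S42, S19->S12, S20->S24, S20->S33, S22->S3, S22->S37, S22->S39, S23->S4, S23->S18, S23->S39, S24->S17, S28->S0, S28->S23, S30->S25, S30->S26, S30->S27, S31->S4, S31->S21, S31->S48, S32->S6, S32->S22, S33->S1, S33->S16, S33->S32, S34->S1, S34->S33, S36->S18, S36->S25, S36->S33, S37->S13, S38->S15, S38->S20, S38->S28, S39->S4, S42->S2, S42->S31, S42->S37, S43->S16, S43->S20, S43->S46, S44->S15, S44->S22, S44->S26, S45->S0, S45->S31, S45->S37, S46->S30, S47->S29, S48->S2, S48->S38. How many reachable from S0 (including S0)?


BFS from S0:
  layer 0: {S0}
  layer 1: {S22, S24}
  layer 2: {S3, S17, S37, S39}
  layer 3: {S4, S13, S33}
  layer 4: {S1, S16, S32, S34, S35, S40, S47}
  layer 5: {S6, S29, S38, S42}
  layer 6: {S2, S12, S15, S20, S28, S31}
  layer 7: {S21, S23, S48}
  layer 8: {S18}
Reachable set: {S0, S1, S2, S3, S4, S6, S12, S13, S15, S16, S17, S18, S20, S21, S22, S23, S24, S28, S29, S31, S32, S33, S34, S35, S37, S38, S39, S40, S42, S47, S48}
Count = 31

31


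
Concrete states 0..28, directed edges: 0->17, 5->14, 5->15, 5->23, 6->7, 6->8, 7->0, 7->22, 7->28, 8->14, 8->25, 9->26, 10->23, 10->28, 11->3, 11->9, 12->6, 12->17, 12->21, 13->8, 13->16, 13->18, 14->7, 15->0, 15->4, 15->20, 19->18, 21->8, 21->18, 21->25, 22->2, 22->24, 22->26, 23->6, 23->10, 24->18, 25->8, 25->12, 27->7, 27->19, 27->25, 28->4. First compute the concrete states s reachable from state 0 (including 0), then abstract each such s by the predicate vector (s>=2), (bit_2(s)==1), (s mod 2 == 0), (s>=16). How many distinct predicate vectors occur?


BFS from 0:
Concrete reachable: {0, 17}
Abstract via predicates (s>=2), (bit_2(s)==1), (s mod 2 == 0), (s>=16):
  (0,0,1,0) <- {0}
  (1,0,0,1) <- {17}
Distinct abstract states = 2

2


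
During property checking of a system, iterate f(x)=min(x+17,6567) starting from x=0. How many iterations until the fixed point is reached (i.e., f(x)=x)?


Step 1: x=0, cap=6567, increment=17
Step 2: x grows by 17 each step until capped at 6567; fixed point is x=6567
Step 3: iterations = ceil(6567/17) = 387

387


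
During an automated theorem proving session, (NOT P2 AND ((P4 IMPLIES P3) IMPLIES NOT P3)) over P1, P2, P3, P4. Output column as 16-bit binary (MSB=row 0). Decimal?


Formula: (NOT P2 AND ((P4 IMPLIES P3) IMPLIES NOT P3)) over P1, P2, P3, P4 (16 rows)
Evaluate each row (bits = P1,P2,P3,P4, MSB first):
  row 0 [0000]: (NOT 0 AND ((0 IMPLIES 0) IMPLIES NOT 0)) -> 1
  row 1 [0001]: (NOT 0 AND ((1 IMPLIES 0) IMPLIES NOT 0)) -> 1
  row 2 [0010]: (NOT 0 AND ((0 IMPLIES 1) IMPLIES NOT 1)) -> 0
  row 3 [0011]: (NOT 0 AND ((1 IMPLIES 1) IMPLIES NOT 1)) -> 0
  row 4 [0100]: (NOT 1 AND ((0 IMPLIES 0) IMPLIES NOT 0)) -> 0
  row 5 [0101]: (NOT 1 AND ((1 IMPLIES 0) IMPLIES NOT 0)) -> 0
  row 6 [0110]: (NOT 1 AND ((0 IMPLIES 1) IMPLIES NOT 1)) -> 0
  row 7 [0111]: (NOT 1 AND ((1 IMPLIES 1) IMPLIES NOT 1)) -> 0
  row 8 [1000]: (NOT 0 AND ((0 IMPLIES 0) IMPLIES NOT 0)) -> 1
  row 9 [1001]: (NOT 0 AND ((1 IMPLIES 0) IMPLIES NOT 0)) -> 1
  row 10 [1010]: (NOT 0 AND ((0 IMPLIES 1) IMPLIES NOT 1)) -> 0
  row 11 [1011]: (NOT 0 AND ((1 IMPLIES 1) IMPLIES NOT 1)) -> 0
  row 12 [1100]: (NOT 1 AND ((0 IMPLIES 0) IMPLIES NOT 0)) -> 0
  row 13 [1101]: (NOT 1 AND ((1 IMPLIES 0) IMPLIES NOT 0)) -> 0
  row 14 [1110]: (NOT 1 AND ((0 IMPLIES 1) IMPLIES NOT 1)) -> 0
  row 15 [1111]: (NOT 1 AND ((1 IMPLIES 1) IMPLIES NOT 1)) -> 0
Full result column, 4 rows per line (P1,P2 fixed per line; P3,P4 runs 00..11 left to right):
  rows 0-3 [P1,P2=00]: 1100  = hex C
  rows 4-7 [P1,P2=01]: 0000  = hex 0
  rows 8-11 [P1,P2=10]: 1100  = hex C
  rows 12-15 [P1,P2=11]: 0000  = hex 0
Output column (row 0 .. row 15) = 1100000011000000
Output column grouped in 4s = 1100 0000 1100 0000 = 0xC0C0
Convert to decimal digit by digit (value = value*16 + digit):
  C -> 12
  12*16 + 0 = 192
  192*16 + 12 (C) = 3084
  3084*16 + 0 = 49344
Decimal = 49344

49344


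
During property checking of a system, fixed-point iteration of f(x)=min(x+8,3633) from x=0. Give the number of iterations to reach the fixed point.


Step 1: x=0, cap=3633, increment=8
Step 2: x grows by 8 each step until capped at 3633; fixed point is x=3633
Step 3: iterations = ceil(3633/8) = 455

455


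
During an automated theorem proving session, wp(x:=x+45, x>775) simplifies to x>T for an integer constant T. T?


Formula: wp(x:=E, P) = P[E/x] (substitute E for x in postcondition)
Step 1: Postcondition: x>775
Step 2: Substitute x+45 for x: x+45>775
Step 3: Solve for x: x > 775-45 = 730

730


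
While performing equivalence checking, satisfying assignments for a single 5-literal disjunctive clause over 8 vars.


Step 1: Total=2^8=256
Step 2: Unsat when all 5 false: 2^3=8
Step 3: Sat=256-8=248

248


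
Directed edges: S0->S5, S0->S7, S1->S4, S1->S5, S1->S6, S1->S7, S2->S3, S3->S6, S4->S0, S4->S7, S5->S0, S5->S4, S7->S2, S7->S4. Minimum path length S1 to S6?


BFS layer-by-layer from S1:
  dist 0: {S1}
  dist 1: {S4, S5, S6, S7}
  -> S6 reached at distance 1
Shortest path length = 1

1


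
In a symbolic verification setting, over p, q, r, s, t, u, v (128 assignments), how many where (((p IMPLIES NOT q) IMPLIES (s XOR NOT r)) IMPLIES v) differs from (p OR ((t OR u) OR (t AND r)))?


F1 = (((p IMPLIES NOT q) IMPLIES (s XOR NOT r)) IMPLIES v)
F2 = (p OR ((t OR u) OR (t AND r)))
Evaluate both on each of 128 rows (bits = p,q,r,s,t,u,v):
  row 0 [0000000]: F1=0 F2=0 -> 0
  row 1 [0000001]: F1=1 F2=0 (differ) -> 1
  row 2 [0000010]: F1=0 F2=1 (differ) -> 1
  row 3 [0000011]: F1=1 F2=1 -> 0
  row 4 [0000100]: F1=0 F2=1 (differ) -> 1
  (every remaining row is evaluated the same way; all 128 results are listed next)
Full result column, 8 rows per line (p,q,r,s fixed per line; t,u,v runs 000..111 left to right):
  rows 0-7 [p,q,r,s=0000]: 01101010  (ones: 4)
  rows 8-15 [p,q,r,s=0001]: 11000000  (ones: 2)
  rows 16-23 [p,q,r,s=0010]: 11000000  (ones: 2)
  rows 24-31 [p,q,r,s=0011]: 01101010  (ones: 4)
  rows 32-39 [p,q,r,s=0100]: 01101010  (ones: 4)
  rows 40-47 [p,q,r,s=0101]: 11000000  (ones: 2)
  rows 48-55 [p,q,r,s=0110]: 11000000  (ones: 2)
  rows 56-63 [p,q,r,s=0111]: 01101010  (ones: 4)
  rows 64-71 [p,q,r,s=1000]: 10101010  (ones: 4)
  rows 72-79 [p,q,r,s=1001]: 00000000  (ones: 0)
  rows 80-87 [p,q,r,s=1010]: 00000000  (ones: 0)
  rows 88-95 [p,q,r,s=1011]: 10101010  (ones: 4)
  rows 96-103 [p,q,r,s=1100]: 10101010  (ones: 4)
  rows 104-111 [p,q,r,s=1101]: 10101010  (ones: 4)
  rows 112-119 [p,q,r,s=1110]: 10101010  (ones: 4)
  rows 120-127 [p,q,r,s=1111]: 10101010  (ones: 4)
Disagreements = 4+2+2+4+4+2+2+4+4+0+0+4+4+4+4+4 = 48

48


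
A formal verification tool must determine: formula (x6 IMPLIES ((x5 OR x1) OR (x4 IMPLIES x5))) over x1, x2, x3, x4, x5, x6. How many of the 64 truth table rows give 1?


Formula: (x6 IMPLIES ((x5 OR x1) OR (x4 IMPLIES x5))) over 6 vars (64 rows)
Evaluate each row (x1, x2, x3, x4, x5, x6 as bits, MSB first):
  row 0 [000000]: (0 IMPLIES ((0 OR 0) OR (0 IMPLIES 0))) -> 1
  row 1 [000001]: (1 IMPLIES ((0 OR 0) OR (0 IMPLIES 0))) -> 1
  row 2 [000010]: (0 IMPLIES ((1 OR 0) OR (0 IMPLIES 1))) -> 1
  row 3 [000011]: (1 IMPLIES ((1 OR 0) OR (0 IMPLIES 1))) -> 1
  row 4 [000100]: (0 IMPLIES ((0 OR 0) OR (1 IMPLIES 0))) -> 1
  (every remaining row is evaluated the same way; all 64 results are listed next)
Full result column, 8 rows per line (x1,x2,x3 fixed per line; x4,x5,x6 runs 000..111 left to right):
  rows 0-7 [x1,x2,x3=000]: 11111011  (ones: 7)
  rows 8-15 [x1,x2,x3=001]: 11111011  (ones: 7)
  rows 16-23 [x1,x2,x3=010]: 11111011  (ones: 7)
  rows 24-31 [x1,x2,x3=011]: 11111011  (ones: 7)
  rows 32-39 [x1,x2,x3=100]: 11111111  (ones: 8)
  rows 40-47 [x1,x2,x3=101]: 11111111  (ones: 8)
  rows 48-55 [x1,x2,x3=110]: 11111111  (ones: 8)
  rows 56-63 [x1,x2,x3=111]: 11111111  (ones: 8)
Count of 1-rows = 7+7+7+7+8+8+8+8 = 60

60


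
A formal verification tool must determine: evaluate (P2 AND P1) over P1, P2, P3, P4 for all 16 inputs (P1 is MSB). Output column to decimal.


Formula: (P2 AND P1) over P1, P2, P3, P4 (16 rows)
Evaluate each row (bits = P1,P2,P3,P4, MSB first):
  row 0 [0000]: (0 AND 0) -> 0
  row 1 [0001]: (0 AND 0) -> 0
  row 2 [0010]: (0 AND 0) -> 0
  row 3 [0011]: (0 AND 0) -> 0
  row 4 [0100]: (1 AND 0) -> 0
  row 5 [0101]: (1 AND 0) -> 0
  row 6 [0110]: (1 AND 0) -> 0
  row 7 [0111]: (1 AND 0) -> 0
  row 8 [1000]: (0 AND 1) -> 0
  row 9 [1001]: (0 AND 1) -> 0
  row 10 [1010]: (0 AND 1) -> 0
  row 11 [1011]: (0 AND 1) -> 0
  row 12 [1100]: (1 AND 1) -> 1
  row 13 [1101]: (1 AND 1) -> 1
  row 14 [1110]: (1 AND 1) -> 1
  row 15 [1111]: (1 AND 1) -> 1
Full result column, 4 rows per line (P1,P2 fixed per line; P3,P4 runs 00..11 left to right):
  rows 0-3 [P1,P2=00]: 0000  = hex 0
  rows 4-7 [P1,P2=01]: 0000  = hex 0
  rows 8-11 [P1,P2=10]: 0000  = hex 0
  rows 12-15 [P1,P2=11]: 1111  = hex F
Output column (row 0 .. row 15) = 0000000000001111
Output column grouped in 4s = 0000 0000 0000 1111 = 0x000F
Convert to decimal digit by digit (value = value*16 + digit):
  0 -> 0
  0*16 + 0 = 0
  0*16 + 0 = 0
  0*16 + 15 (F) = 15
Decimal = 15

15


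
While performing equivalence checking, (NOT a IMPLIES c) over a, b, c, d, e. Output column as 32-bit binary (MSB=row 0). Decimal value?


Formula: (NOT a IMPLIES c) over a, b, c, d, e (32 rows)
Evaluate each row (bits = a,b,c,d,e, MSB first):
  row 0 [00000]: (NOT 0 IMPLIES 0) -> 0
  row 1 [00001]: (NOT 0 IMPLIES 0) -> 0
  row 2 [00010]: (NOT 0 IMPLIES 0) -> 0
  row 3 [00011]: (NOT 0 IMPLIES 0) -> 0
  row 4 [00100]: (NOT 0 IMPLIES 1) -> 1
  row 5 [00101]: (NOT 0 IMPLIES 1) -> 1
  row 6 [00110]: (NOT 0 IMPLIES 1) -> 1
  row 7 [00111]: (NOT 0 IMPLIES 1) -> 1
  row 8 [01000]: (NOT 0 IMPLIES 0) -> 0
  row 9 [01001]: (NOT 0 IMPLIES 0) -> 0
  row 10 [01010]: (NOT 0 IMPLIES 0) -> 0
  row 11 [01011]: (NOT 0 IMPLIES 0) -> 0
  row 12 [01100]: (NOT 0 IMPLIES 1) -> 1
  row 13 [01101]: (NOT 0 IMPLIES 1) -> 1
  row 14 [01110]: (NOT 0 IMPLIES 1) -> 1
  row 15 [01111]: (NOT 0 IMPLIES 1) -> 1
  row 16 [10000]: (NOT 1 IMPLIES 0) -> 1
  row 17 [10001]: (NOT 1 IMPLIES 0) -> 1
  row 18 [10010]: (NOT 1 IMPLIES 0) -> 1
  row 19 [10011]: (NOT 1 IMPLIES 0) -> 1
  row 20 [10100]: (NOT 1 IMPLIES 1) -> 1
  row 21 [10101]: (NOT 1 IMPLIES 1) -> 1
  row 22 [10110]: (NOT 1 IMPLIES 1) -> 1
  row 23 [10111]: (NOT 1 IMPLIES 1) -> 1
  row 24 [11000]: (NOT 1 IMPLIES 0) -> 1
  row 25 [11001]: (NOT 1 IMPLIES 0) -> 1
  row 26 [11010]: (NOT 1 IMPLIES 0) -> 1
  row 27 [11011]: (NOT 1 IMPLIES 0) -> 1
  row 28 [11100]: (NOT 1 IMPLIES 1) -> 1
  row 29 [11101]: (NOT 1 IMPLIES 1) -> 1
  row 30 [11110]: (NOT 1 IMPLIES 1) -> 1
  row 31 [11111]: (NOT 1 IMPLIES 1) -> 1
Full result column, 4 rows per line (a,b,c fixed per line; d,e runs 00..11 left to right):
  rows 0-3 [a,b,c=000]: 0000  = hex 0
  rows 4-7 [a,b,c=001]: 1111  = hex F
  rows 8-11 [a,b,c=010]: 0000  = hex 0
  rows 12-15 [a,b,c=011]: 1111  = hex F
  rows 16-19 [a,b,c=100]: 1111  = hex F
  rows 20-23 [a,b,c=101]: 1111  = hex F
  rows 24-27 [a,b,c=110]: 1111  = hex F
  rows 28-31 [a,b,c=111]: 1111  = hex F
Output column (row 0 .. row 31) = 00001111000011111111111111111111
Output column grouped in 4s = 0000 1111 0000 1111 1111 1111 1111 1111 = 0x0F0FFFFF
Convert to decimal digit by digit (value = value*16 + digit):
  0 -> 0
  0*16 + 15 (F) = 15
  15*16 + 0 = 240
  240*16 + 15 (F) = 3855
  3855*16 + 15 (F) = 61695
  61695*16 + 15 (F) = 987135
  987135*16 + 15 (F) = 15794175
  15794175*16 + 15 (F) = 252706815
Decimal = 252706815

252706815


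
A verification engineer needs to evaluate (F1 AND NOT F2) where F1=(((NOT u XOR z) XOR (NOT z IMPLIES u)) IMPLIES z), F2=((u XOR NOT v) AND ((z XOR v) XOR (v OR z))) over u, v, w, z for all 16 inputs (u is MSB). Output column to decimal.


F1 = (((NOT u XOR z) XOR (NOT z IMPLIES u)) IMPLIES z)
F2 = ((u XOR NOT v) AND ((z XOR v) XOR (v OR z)))
Counterexample to F1=>F2 is where F1=1 and F2=0.
Evaluate each row (bits = u,v,w,z, MSB first):
  row 0 [0000]: F1=0 F2=0 -> F1&~F2 -> 0
  row 1 [0001]: F1=1 F2=0 -> F1&~F2 -> 1
  row 2 [0010]: F1=0 F2=0 -> F1&~F2 -> 0
  row 3 [0011]: F1=1 F2=0 -> F1&~F2 -> 1
  row 4 [0100]: F1=0 F2=0 -> F1&~F2 -> 0
  row 5 [0101]: F1=1 F2=0 -> F1&~F2 -> 1
  row 6 [0110]: F1=0 F2=0 -> F1&~F2 -> 0
  row 7 [0111]: F1=1 F2=0 -> F1&~F2 -> 1
  row 8 [1000]: F1=0 F2=0 -> F1&~F2 -> 0
  row 9 [1001]: F1=1 F2=0 -> F1&~F2 -> 1
  row 10 [1010]: F1=0 F2=0 -> F1&~F2 -> 0
  row 11 [1011]: F1=1 F2=0 -> F1&~F2 -> 1
  row 12 [1100]: F1=0 F2=0 -> F1&~F2 -> 0
  row 13 [1101]: F1=1 F2=1 -> F1&~F2 -> 0
  row 14 [1110]: F1=0 F2=0 -> F1&~F2 -> 0
  row 15 [1111]: F1=1 F2=1 -> F1&~F2 -> 0
Full result column, 4 rows per line (u,v fixed per line; w,z runs 00..11 left to right):
  rows 0-3 [u,v=00]: 0101  = hex 5
  rows 4-7 [u,v=01]: 0101  = hex 5
  rows 8-11 [u,v=10]: 0101  = hex 5
  rows 12-15 [u,v=11]: 0000  = hex 0
Counterexample vector (row 0 .. row 15) = 0101010101010000
Output column grouped in 4s = 0101 0101 0101 0000 = 0x5550
Convert to decimal digit by digit (value = value*16 + digit):
  5 -> 5
  5*16 + 5 = 85
  85*16 + 5 = 1365
  1365*16 + 0 = 21840
Decimal = 21840

21840


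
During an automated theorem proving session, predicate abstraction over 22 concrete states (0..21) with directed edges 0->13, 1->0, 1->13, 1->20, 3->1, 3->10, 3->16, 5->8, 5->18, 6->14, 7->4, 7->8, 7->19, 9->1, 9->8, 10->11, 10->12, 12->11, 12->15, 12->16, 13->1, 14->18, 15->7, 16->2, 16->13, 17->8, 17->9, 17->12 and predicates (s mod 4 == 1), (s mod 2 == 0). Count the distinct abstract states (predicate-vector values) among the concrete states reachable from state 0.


BFS from 0:
Concrete reachable: {0, 1, 13, 20}
Abstract via predicates (s mod 4 == 1), (s mod 2 == 0):
  (0,1) <- {0, 20}
  (1,0) <- {1, 13}
Distinct abstract states = 2

2


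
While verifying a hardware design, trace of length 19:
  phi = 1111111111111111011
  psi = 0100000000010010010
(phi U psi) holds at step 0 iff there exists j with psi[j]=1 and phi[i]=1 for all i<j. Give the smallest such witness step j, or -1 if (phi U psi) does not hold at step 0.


(phi U psi) at 0: need smallest j with psi[j]=1 and phi[i]=1 for all i in [0,j).
Scan from step 0:
  step 0: phi=1, psi=0 -> continue
  step 1: psi=1 and phi held for [0,1) -> witness found
Witness step = 1

1


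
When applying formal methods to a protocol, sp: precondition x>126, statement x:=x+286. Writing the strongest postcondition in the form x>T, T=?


Formula: sp(P, x:=E) = exists old_x. (x = E[old_x/x]) AND P[old_x/x] (old_x is the value of x before the assignment; eliminate old_x by solving x = E[old_x/x] for old_x)
Step 1: Precondition P: x>126, i.e. old_x > 126
Step 2: Assignment gives x = old_x + 286, so old_x = x - 286
Step 3: Substitute into P: x - 286 > 126
Step 4: Simplify: x > 126+286 = 412

412


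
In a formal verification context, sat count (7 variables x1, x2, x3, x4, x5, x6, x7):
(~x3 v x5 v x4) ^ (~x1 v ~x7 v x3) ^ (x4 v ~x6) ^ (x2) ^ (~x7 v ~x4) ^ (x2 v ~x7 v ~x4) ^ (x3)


CNF with 7 clauses over 7 vars (128 assignments).
An assignment satisfies CNF iff every clause has >=1 true literal.
Check each row (bits = x1,x2,x3,x4,x5,x6,x7; clause T/F shown):
  row 0 [0000000]: clauses=TTTFTTF -> 0
  row 1 [0000001]: clauses=TTTFTTF -> 0
  row 2 [0000010]: clauses=TTFFTTF -> 0
  row 3 [0000011]: clauses=TTFFTTF -> 0
  row 4 [0000100]: clauses=TTTFTTF -> 0
  (every remaining row is evaluated the same way; all 128 results are listed next)
Full result column, 8 rows per line (x1,x2,x3,x4 fixed per line; x5,x6,x7 runs 000..111 left to right):
  rows 0-7 [x1,x2,x3,x4=0000]: 00000000  (ones: 0)
  rows 8-15 [x1,x2,x3,x4=0001]: 00000000  (ones: 0)
  rows 16-23 [x1,x2,x3,x4=0010]: 00000000  (ones: 0)
  rows 24-31 [x1,x2,x3,x4=0011]: 00000000  (ones: 0)
  rows 32-39 [x1,x2,x3,x4=0100]: 00000000  (ones: 0)
  rows 40-47 [x1,x2,x3,x4=0101]: 00000000  (ones: 0)
  rows 48-55 [x1,x2,x3,x4=0110]: 00001100  (ones: 2)
  rows 56-63 [x1,x2,x3,x4=0111]: 10101010  (ones: 4)
  rows 64-71 [x1,x2,x3,x4=1000]: 00000000  (ones: 0)
  rows 72-79 [x1,x2,x3,x4=1001]: 00000000  (ones: 0)
  rows 80-87 [x1,x2,x3,x4=1010]: 00000000  (ones: 0)
  rows 88-95 [x1,x2,x3,x4=1011]: 00000000  (ones: 0)
  rows 96-103 [x1,x2,x3,x4=1100]: 00000000  (ones: 0)
  rows 104-111 [x1,x2,x3,x4=1101]: 00000000  (ones: 0)
  rows 112-119 [x1,x2,x3,x4=1110]: 00001100  (ones: 2)
  rows 120-127 [x1,x2,x3,x4=1111]: 10101010  (ones: 4)
Satisfying assignments = 0+0+0+0+0+0+2+4+0+0+0+0+0+0+2+4 = 12

12


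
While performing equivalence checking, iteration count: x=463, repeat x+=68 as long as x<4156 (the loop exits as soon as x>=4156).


Step 1: x goes from 463 toward 4156 by 68; the body runs while x<4156, so iterations = ceil((bound-start)/step)
Step 2: Distance=3693
Step 3: ceil(3693/68)=55

55


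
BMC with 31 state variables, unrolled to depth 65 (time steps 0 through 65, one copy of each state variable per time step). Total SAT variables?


BMC unrolls to depth k, creating one copy of each state var for steps 0..k.
Step count = 65 + 1 = 66 (steps 0 through 65)
Vars per step = 31
Total = 31 * 66 = 2046

2046


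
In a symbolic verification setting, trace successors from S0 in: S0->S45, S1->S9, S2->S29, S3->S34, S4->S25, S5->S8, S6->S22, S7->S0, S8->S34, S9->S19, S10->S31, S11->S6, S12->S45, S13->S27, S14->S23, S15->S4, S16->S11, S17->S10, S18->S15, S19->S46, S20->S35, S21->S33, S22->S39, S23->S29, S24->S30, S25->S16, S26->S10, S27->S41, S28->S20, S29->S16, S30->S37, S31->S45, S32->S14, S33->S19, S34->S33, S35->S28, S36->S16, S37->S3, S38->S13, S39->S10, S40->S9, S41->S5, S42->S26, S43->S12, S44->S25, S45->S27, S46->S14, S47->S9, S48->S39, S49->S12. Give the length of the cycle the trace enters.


Trace from S0 until a state repeats:
  S0 -> S45 -> S27 -> S41 -> S5 -> S8 -> S34 -> S33 -> S19 -> S46 -> S14 -> S23 -> S29 -> S16 -> S11 -> S6 -> S22 -> S39 -> S10 -> S31 -> S45
S45 first seen at step 1, revisited at step 20.
Cycle length = 20 - 1 = 19

19


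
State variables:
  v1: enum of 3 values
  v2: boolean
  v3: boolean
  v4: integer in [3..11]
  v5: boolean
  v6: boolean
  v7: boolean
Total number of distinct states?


State space = product of domain sizes of all variables.
Domain sizes:
  v1 (enum of 3 values): 3
  v2 (boolean): 2
  v3 (boolean): 2
  v4 (integer in [3..11]): 9
  v5 (boolean): 2
  v6 (boolean): 2
  v7 (boolean): 2
Product = 3 * 2 * 2 * 9 * 2 * 2 * 2 = 864

864


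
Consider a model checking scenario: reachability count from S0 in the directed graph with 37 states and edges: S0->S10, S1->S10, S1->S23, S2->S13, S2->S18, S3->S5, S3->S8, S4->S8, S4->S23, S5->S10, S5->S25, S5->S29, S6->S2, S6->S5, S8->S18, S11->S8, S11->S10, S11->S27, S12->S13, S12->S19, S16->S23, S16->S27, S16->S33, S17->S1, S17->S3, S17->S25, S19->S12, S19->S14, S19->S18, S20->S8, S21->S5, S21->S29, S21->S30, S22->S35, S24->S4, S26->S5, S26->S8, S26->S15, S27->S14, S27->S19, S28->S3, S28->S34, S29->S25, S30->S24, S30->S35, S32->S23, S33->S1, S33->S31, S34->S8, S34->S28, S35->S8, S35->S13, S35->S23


BFS from S0:
  layer 0: {S0}
  layer 1: {S10}
Reachable set: {S0, S10}
Count = 2

2


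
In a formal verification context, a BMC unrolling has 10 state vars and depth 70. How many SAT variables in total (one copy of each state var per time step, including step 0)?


BMC unrolls to depth k, creating one copy of each state var for steps 0..k.
Step count = 70 + 1 = 71 (steps 0 through 70)
Vars per step = 10
Total = 10 * 71 = 710

710


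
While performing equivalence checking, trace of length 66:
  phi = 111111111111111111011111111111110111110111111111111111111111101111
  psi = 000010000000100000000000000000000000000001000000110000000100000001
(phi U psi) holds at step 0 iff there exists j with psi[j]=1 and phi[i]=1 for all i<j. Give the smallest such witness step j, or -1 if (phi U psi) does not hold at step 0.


(phi U psi) at 0: need smallest j with psi[j]=1 and phi[i]=1 for all i in [0,j).
Scan from step 0:
  step 0: phi=1, psi=0 -> continue
  step 1: phi=1, psi=0 -> continue
  step 2: phi=1, psi=0 -> continue
  step 3: phi=1, psi=0 -> continue
  step 4: psi=1 and phi held for [0,4) -> witness found
Witness step = 4

4


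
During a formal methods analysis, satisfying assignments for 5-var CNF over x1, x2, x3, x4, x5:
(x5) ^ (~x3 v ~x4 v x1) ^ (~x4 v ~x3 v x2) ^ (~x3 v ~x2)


CNF with 4 clauses over 5 vars (32 assignments).
An assignment satisfies CNF iff every clause has >=1 true literal.
Check each row (bits = x1,x2,x3,x4,x5; clause T/F shown):
  row 0 [00000]: clauses=FTTT -> 0
  row 1 [00001]: clauses=TTTT -> 1
  row 2 [00010]: clauses=FTTT -> 0
  row 3 [00011]: clauses=TTTT -> 1
  row 4 [00100]: clauses=FTTT -> 0
  row 5 [00101]: clauses=TTTT -> 1
  row 6 [00110]: clauses=FFFT -> 0
  row 7 [00111]: clauses=TFFT -> 0
  row 8 [01000]: clauses=FTTT -> 0
  row 9 [01001]: clauses=TTTT -> 1
  row 10 [01010]: clauses=FTTT -> 0
  row 11 [01011]: clauses=TTTT -> 1
  row 12 [01100]: clauses=FTTF -> 0
  row 13 [01101]: clauses=TTTF -> 0
  row 14 [01110]: clauses=FFTF -> 0
  row 15 [01111]: clauses=TFTF -> 0
  row 16 [10000]: clauses=FTTT -> 0
  row 17 [10001]: clauses=TTTT -> 1
  row 18 [10010]: clauses=FTTT -> 0
  row 19 [10011]: clauses=TTTT -> 1
  row 20 [10100]: clauses=FTTT -> 0
  row 21 [10101]: clauses=TTTT -> 1
  row 22 [10110]: clauses=FTFT -> 0
  row 23 [10111]: clauses=TTFT -> 0
  row 24 [11000]: clauses=FTTT -> 0
  row 25 [11001]: clauses=TTTT -> 1
  row 26 [11010]: clauses=FTTT -> 0
  row 27 [11011]: clauses=TTTT -> 1
  row 28 [11100]: clauses=FTTF -> 0
  row 29 [11101]: clauses=TTTF -> 0
  row 30 [11110]: clauses=FTTF -> 0
  row 31 [11111]: clauses=TTTF -> 0
Full result column, 8 rows per line (x1,x2 fixed per line; x3,x4,x5 runs 000..111 left to right):
  rows 0-7 [x1,x2=00]: 01010100  (ones: 3)
  rows 8-15 [x1,x2=01]: 01010000  (ones: 2)
  rows 16-23 [x1,x2=10]: 01010100  (ones: 3)
  rows 24-31 [x1,x2=11]: 01010000  (ones: 2)
Satisfying assignments = 3+2+3+2 = 10

10


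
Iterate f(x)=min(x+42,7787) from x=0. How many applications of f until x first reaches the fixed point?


Step 1: x=0, cap=7787, increment=42
Step 2: x grows by 42 each step until capped at 7787; fixed point is x=7787
Step 3: iterations = ceil(7787/42) = 186

186


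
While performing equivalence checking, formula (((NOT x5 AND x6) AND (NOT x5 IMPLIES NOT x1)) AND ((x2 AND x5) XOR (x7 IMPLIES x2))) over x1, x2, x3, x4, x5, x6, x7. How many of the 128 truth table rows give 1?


Formula: (((NOT x5 AND x6) AND (NOT x5 IMPLIES NOT x1)) AND ((x2 AND x5) XOR (x7 IMPLIES x2))) over 7 vars (128 rows)
Evaluate each row (x1, x2, x3, x4, x5, x6, x7 as bits, MSB first):
  row 0 [0000000]: (((NOT 0 AND 0) AND (NOT 0 IMPLIES NOT 0)) AND ((0 AND 0) XOR (0 IMPLIES 0))) -> 0
  row 1 [0000001]: (((NOT 0 AND 0) AND (NOT 0 IMPLIES NOT 0)) AND ((0 AND 0) XOR (1 IMPLIES 0))) -> 0
  row 2 [0000010]: (((NOT 0 AND 1) AND (NOT 0 IMPLIES NOT 0)) AND ((0 AND 0) XOR (0 IMPLIES 0))) -> 1
  row 3 [0000011]: (((NOT 0 AND 1) AND (NOT 0 IMPLIES NOT 0)) AND ((0 AND 0) XOR (1 IMPLIES 0))) -> 0
  row 4 [0000100]: (((NOT 1 AND 0) AND (NOT 1 IMPLIES NOT 0)) AND ((0 AND 1) XOR (0 IMPLIES 0))) -> 0
  (every remaining row is evaluated the same way; all 128 results are listed next)
Full result column, 8 rows per line (x1,x2,x3,x4 fixed per line; x5,x6,x7 runs 000..111 left to right):
  rows 0-7 [x1,x2,x3,x4=0000]: 00100000  (ones: 1)
  rows 8-15 [x1,x2,x3,x4=0001]: 00100000  (ones: 1)
  rows 16-23 [x1,x2,x3,x4=0010]: 00100000  (ones: 1)
  rows 24-31 [x1,x2,x3,x4=0011]: 00100000  (ones: 1)
  rows 32-39 [x1,x2,x3,x4=0100]: 00110000  (ones: 2)
  rows 40-47 [x1,x2,x3,x4=0101]: 00110000  (ones: 2)
  rows 48-55 [x1,x2,x3,x4=0110]: 00110000  (ones: 2)
  rows 56-63 [x1,x2,x3,x4=0111]: 00110000  (ones: 2)
  rows 64-71 [x1,x2,x3,x4=1000]: 00000000  (ones: 0)
  rows 72-79 [x1,x2,x3,x4=1001]: 00000000  (ones: 0)
  rows 80-87 [x1,x2,x3,x4=1010]: 00000000  (ones: 0)
  rows 88-95 [x1,x2,x3,x4=1011]: 00000000  (ones: 0)
  rows 96-103 [x1,x2,x3,x4=1100]: 00000000  (ones: 0)
  rows 104-111 [x1,x2,x3,x4=1101]: 00000000  (ones: 0)
  rows 112-119 [x1,x2,x3,x4=1110]: 00000000  (ones: 0)
  rows 120-127 [x1,x2,x3,x4=1111]: 00000000  (ones: 0)
Count of 1-rows = 1+1+1+1+2+2+2+2+0+0+0+0+0+0+0+0 = 12

12


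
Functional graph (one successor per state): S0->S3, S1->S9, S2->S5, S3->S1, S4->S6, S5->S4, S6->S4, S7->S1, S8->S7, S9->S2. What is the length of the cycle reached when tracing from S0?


Trace from S0 until a state repeats:
  S0 -> S3 -> S1 -> S9 -> S2 -> S5 -> S4 -> S6 -> S4
S4 first seen at step 6, revisited at step 8.
Cycle length = 8 - 6 = 2

2


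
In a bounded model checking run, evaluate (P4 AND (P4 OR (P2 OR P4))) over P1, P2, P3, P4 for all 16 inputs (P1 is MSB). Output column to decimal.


Formula: (P4 AND (P4 OR (P2 OR P4))) over P1, P2, P3, P4 (16 rows)
Evaluate each row (bits = P1,P2,P3,P4, MSB first):
  row 0 [0000]: (0 AND (0 OR (0 OR 0))) -> 0
  row 1 [0001]: (1 AND (1 OR (0 OR 1))) -> 1
  row 2 [0010]: (0 AND (0 OR (0 OR 0))) -> 0
  row 3 [0011]: (1 AND (1 OR (0 OR 1))) -> 1
  row 4 [0100]: (0 AND (0 OR (1 OR 0))) -> 0
  row 5 [0101]: (1 AND (1 OR (1 OR 1))) -> 1
  row 6 [0110]: (0 AND (0 OR (1 OR 0))) -> 0
  row 7 [0111]: (1 AND (1 OR (1 OR 1))) -> 1
  row 8 [1000]: (0 AND (0 OR (0 OR 0))) -> 0
  row 9 [1001]: (1 AND (1 OR (0 OR 1))) -> 1
  row 10 [1010]: (0 AND (0 OR (0 OR 0))) -> 0
  row 11 [1011]: (1 AND (1 OR (0 OR 1))) -> 1
  row 12 [1100]: (0 AND (0 OR (1 OR 0))) -> 0
  row 13 [1101]: (1 AND (1 OR (1 OR 1))) -> 1
  row 14 [1110]: (0 AND (0 OR (1 OR 0))) -> 0
  row 15 [1111]: (1 AND (1 OR (1 OR 1))) -> 1
Full result column, 4 rows per line (P1,P2 fixed per line; P3,P4 runs 00..11 left to right):
  rows 0-3 [P1,P2=00]: 0101  = hex 5
  rows 4-7 [P1,P2=01]: 0101  = hex 5
  rows 8-11 [P1,P2=10]: 0101  = hex 5
  rows 12-15 [P1,P2=11]: 0101  = hex 5
Output column (row 0 .. row 15) = 0101010101010101
Output column grouped in 4s = 0101 0101 0101 0101 = 0x5555
Convert to decimal digit by digit (value = value*16 + digit):
  5 -> 5
  5*16 + 5 = 85
  85*16 + 5 = 1365
  1365*16 + 5 = 21845
Decimal = 21845

21845


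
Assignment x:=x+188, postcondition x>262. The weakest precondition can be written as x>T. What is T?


Formula: wp(x:=E, P) = P[E/x] (substitute E for x in postcondition)
Step 1: Postcondition: x>262
Step 2: Substitute x+188 for x: x+188>262
Step 3: Solve for x: x > 262-188 = 74

74


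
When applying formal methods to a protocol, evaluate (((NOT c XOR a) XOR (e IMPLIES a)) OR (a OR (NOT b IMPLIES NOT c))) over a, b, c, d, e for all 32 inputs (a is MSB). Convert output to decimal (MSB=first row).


Formula: (((NOT c XOR a) XOR (e IMPLIES a)) OR (a OR (NOT b IMPLIES NOT c))) over a, b, c, d, e (32 rows)
Evaluate each row (bits = a,b,c,d,e, MSB first):
  row 0 [00000]: (((NOT 0 XOR 0) XOR (0 IMPLIES 0)) OR (0 OR (NOT 0 IMPLIES NOT 0))) -> 1
  row 1 [00001]: (((NOT 0 XOR 0) XOR (1 IMPLIES 0)) OR (0 OR (NOT 0 IMPLIES NOT 0))) -> 1
  row 2 [00010]: (((NOT 0 XOR 0) XOR (0 IMPLIES 0)) OR (0 OR (NOT 0 IMPLIES NOT 0))) -> 1
  row 3 [00011]: (((NOT 0 XOR 0) XOR (1 IMPLIES 0)) OR (0 OR (NOT 0 IMPLIES NOT 0))) -> 1
  row 4 [00100]: (((NOT 1 XOR 0) XOR (0 IMPLIES 0)) OR (0 OR (NOT 0 IMPLIES NOT 1))) -> 1
  row 5 [00101]: (((NOT 1 XOR 0) XOR (1 IMPLIES 0)) OR (0 OR (NOT 0 IMPLIES NOT 1))) -> 0
  row 6 [00110]: (((NOT 1 XOR 0) XOR (0 IMPLIES 0)) OR (0 OR (NOT 0 IMPLIES NOT 1))) -> 1
  row 7 [00111]: (((NOT 1 XOR 0) XOR (1 IMPLIES 0)) OR (0 OR (NOT 0 IMPLIES NOT 1))) -> 0
  row 8 [01000]: (((NOT 0 XOR 0) XOR (0 IMPLIES 0)) OR (0 OR (NOT 1 IMPLIES NOT 0))) -> 1
  row 9 [01001]: (((NOT 0 XOR 0) XOR (1 IMPLIES 0)) OR (0 OR (NOT 1 IMPLIES NOT 0))) -> 1
  row 10 [01010]: (((NOT 0 XOR 0) XOR (0 IMPLIES 0)) OR (0 OR (NOT 1 IMPLIES NOT 0))) -> 1
  row 11 [01011]: (((NOT 0 XOR 0) XOR (1 IMPLIES 0)) OR (0 OR (NOT 1 IMPLIES NOT 0))) -> 1
  row 12 [01100]: (((NOT 1 XOR 0) XOR (0 IMPLIES 0)) OR (0 OR (NOT 1 IMPLIES NOT 1))) -> 1
  row 13 [01101]: (((NOT 1 XOR 0) XOR (1 IMPLIES 0)) OR (0 OR (NOT 1 IMPLIES NOT 1))) -> 1
  row 14 [01110]: (((NOT 1 XOR 0) XOR (0 IMPLIES 0)) OR (0 OR (NOT 1 IMPLIES NOT 1))) -> 1
  row 15 [01111]: (((NOT 1 XOR 0) XOR (1 IMPLIES 0)) OR (0 OR (NOT 1 IMPLIES NOT 1))) -> 1
  row 16 [10000]: (((NOT 0 XOR 1) XOR (0 IMPLIES 1)) OR (1 OR (NOT 0 IMPLIES NOT 0))) -> 1
  row 17 [10001]: (((NOT 0 XOR 1) XOR (1 IMPLIES 1)) OR (1 OR (NOT 0 IMPLIES NOT 0))) -> 1
  row 18 [10010]: (((NOT 0 XOR 1) XOR (0 IMPLIES 1)) OR (1 OR (NOT 0 IMPLIES NOT 0))) -> 1
  row 19 [10011]: (((NOT 0 XOR 1) XOR (1 IMPLIES 1)) OR (1 OR (NOT 0 IMPLIES NOT 0))) -> 1
  row 20 [10100]: (((NOT 1 XOR 1) XOR (0 IMPLIES 1)) OR (1 OR (NOT 0 IMPLIES NOT 1))) -> 1
  row 21 [10101]: (((NOT 1 XOR 1) XOR (1 IMPLIES 1)) OR (1 OR (NOT 0 IMPLIES NOT 1))) -> 1
  row 22 [10110]: (((NOT 1 XOR 1) XOR (0 IMPLIES 1)) OR (1 OR (NOT 0 IMPLIES NOT 1))) -> 1
  row 23 [10111]: (((NOT 1 XOR 1) XOR (1 IMPLIES 1)) OR (1 OR (NOT 0 IMPLIES NOT 1))) -> 1
  row 24 [11000]: (((NOT 0 XOR 1) XOR (0 IMPLIES 1)) OR (1 OR (NOT 1 IMPLIES NOT 0))) -> 1
  row 25 [11001]: (((NOT 0 XOR 1) XOR (1 IMPLIES 1)) OR (1 OR (NOT 1 IMPLIES NOT 0))) -> 1
  row 26 [11010]: (((NOT 0 XOR 1) XOR (0 IMPLIES 1)) OR (1 OR (NOT 1 IMPLIES NOT 0))) -> 1
  row 27 [11011]: (((NOT 0 XOR 1) XOR (1 IMPLIES 1)) OR (1 OR (NOT 1 IMPLIES NOT 0))) -> 1
  row 28 [11100]: (((NOT 1 XOR 1) XOR (0 IMPLIES 1)) OR (1 OR (NOT 1 IMPLIES NOT 1))) -> 1
  row 29 [11101]: (((NOT 1 XOR 1) XOR (1 IMPLIES 1)) OR (1 OR (NOT 1 IMPLIES NOT 1))) -> 1
  row 30 [11110]: (((NOT 1 XOR 1) XOR (0 IMPLIES 1)) OR (1 OR (NOT 1 IMPLIES NOT 1))) -> 1
  row 31 [11111]: (((NOT 1 XOR 1) XOR (1 IMPLIES 1)) OR (1 OR (NOT 1 IMPLIES NOT 1))) -> 1
Full result column, 4 rows per line (a,b,c fixed per line; d,e runs 00..11 left to right):
  rows 0-3 [a,b,c=000]: 1111  = hex F
  rows 4-7 [a,b,c=001]: 1010  = hex A
  rows 8-11 [a,b,c=010]: 1111  = hex F
  rows 12-15 [a,b,c=011]: 1111  = hex F
  rows 16-19 [a,b,c=100]: 1111  = hex F
  rows 20-23 [a,b,c=101]: 1111  = hex F
  rows 24-27 [a,b,c=110]: 1111  = hex F
  rows 28-31 [a,b,c=111]: 1111  = hex F
Output column (row 0 .. row 31) = 11111010111111111111111111111111
Output column grouped in 4s = 1111 1010 1111 1111 1111 1111 1111 1111 = 0xFAFFFFFF
Convert to decimal digit by digit (value = value*16 + digit):
  F -> 15
  15*16 + 10 (A) = 250
  250*16 + 15 (F) = 4015
  4015*16 + 15 (F) = 64255
  64255*16 + 15 (F) = 1028095
  1028095*16 + 15 (F) = 16449535
  16449535*16 + 15 (F) = 263192575
  263192575*16 + 15 (F) = 4211081215
Decimal = 4211081215

4211081215
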